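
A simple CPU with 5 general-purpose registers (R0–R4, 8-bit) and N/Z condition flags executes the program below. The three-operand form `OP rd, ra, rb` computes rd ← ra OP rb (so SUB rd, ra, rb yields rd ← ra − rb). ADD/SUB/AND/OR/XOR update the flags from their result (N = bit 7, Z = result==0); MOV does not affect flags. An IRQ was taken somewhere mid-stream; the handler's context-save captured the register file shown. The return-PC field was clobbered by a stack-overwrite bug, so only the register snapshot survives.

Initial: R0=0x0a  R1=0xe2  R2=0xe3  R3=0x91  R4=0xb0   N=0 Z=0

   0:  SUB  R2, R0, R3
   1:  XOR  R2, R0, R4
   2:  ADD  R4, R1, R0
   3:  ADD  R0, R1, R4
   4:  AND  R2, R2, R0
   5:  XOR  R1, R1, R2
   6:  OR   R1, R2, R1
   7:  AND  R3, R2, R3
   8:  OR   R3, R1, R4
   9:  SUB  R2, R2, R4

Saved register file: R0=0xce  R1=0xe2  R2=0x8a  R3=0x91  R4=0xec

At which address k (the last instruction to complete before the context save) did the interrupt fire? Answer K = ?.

K = 4

after  0: R0=0x0a R1=0xe2 R2=0x79 R3=0x91 R4=0xb0  N=0 Z=0
after  1: R0=0x0a R1=0xe2 R2=0xba R3=0x91 R4=0xb0  N=1 Z=0
after  2: R0=0x0a R1=0xe2 R2=0xba R3=0x91 R4=0xec  N=1 Z=0
after  3: R0=0xce R1=0xe2 R2=0xba R3=0x91 R4=0xec  N=1 Z=0
after  4: R0=0xce R1=0xe2 R2=0x8a R3=0x91 R4=0xec  N=1 Z=0
-- IRQ taken; context saved, return-PC = 5 --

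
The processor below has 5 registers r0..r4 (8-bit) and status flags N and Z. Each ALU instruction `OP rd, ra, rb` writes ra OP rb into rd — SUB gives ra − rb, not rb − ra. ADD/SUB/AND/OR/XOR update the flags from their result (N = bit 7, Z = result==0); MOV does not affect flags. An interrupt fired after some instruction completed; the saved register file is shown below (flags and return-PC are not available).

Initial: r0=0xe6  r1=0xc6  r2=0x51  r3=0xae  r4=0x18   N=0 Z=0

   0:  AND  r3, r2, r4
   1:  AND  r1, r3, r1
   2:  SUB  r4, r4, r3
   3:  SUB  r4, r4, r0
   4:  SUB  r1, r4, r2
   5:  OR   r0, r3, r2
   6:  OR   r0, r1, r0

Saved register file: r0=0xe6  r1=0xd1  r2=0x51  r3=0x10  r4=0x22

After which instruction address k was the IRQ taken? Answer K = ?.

K = 4

after  0: r0=0xe6 r1=0xc6 r2=0x51 r3=0x10 r4=0x18  N=0 Z=0
after  1: r0=0xe6 r1=0x00 r2=0x51 r3=0x10 r4=0x18  N=0 Z=1
after  2: r0=0xe6 r1=0x00 r2=0x51 r3=0x10 r4=0x08  N=0 Z=0
after  3: r0=0xe6 r1=0x00 r2=0x51 r3=0x10 r4=0x22  N=0 Z=0
after  4: r0=0xe6 r1=0xd1 r2=0x51 r3=0x10 r4=0x22  N=1 Z=0
-- IRQ taken; context saved, return-PC = 5 --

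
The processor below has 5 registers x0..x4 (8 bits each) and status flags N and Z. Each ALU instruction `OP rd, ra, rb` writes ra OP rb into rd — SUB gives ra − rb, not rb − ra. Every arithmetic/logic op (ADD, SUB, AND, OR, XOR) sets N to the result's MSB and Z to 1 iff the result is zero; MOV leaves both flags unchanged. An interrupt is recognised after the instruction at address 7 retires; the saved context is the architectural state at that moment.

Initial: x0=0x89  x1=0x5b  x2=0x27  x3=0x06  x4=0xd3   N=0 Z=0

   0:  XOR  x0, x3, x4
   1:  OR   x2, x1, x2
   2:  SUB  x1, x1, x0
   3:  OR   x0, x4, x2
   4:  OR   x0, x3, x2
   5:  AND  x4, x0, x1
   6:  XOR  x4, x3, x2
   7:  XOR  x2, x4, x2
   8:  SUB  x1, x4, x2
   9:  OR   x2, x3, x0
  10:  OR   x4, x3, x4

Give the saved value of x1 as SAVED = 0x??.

after  0: x0=0xd5 x1=0x5b x2=0x27 x3=0x06 x4=0xd3  N=1 Z=0
after  1: x0=0xd5 x1=0x5b x2=0x7f x3=0x06 x4=0xd3  N=0 Z=0
after  2: x0=0xd5 x1=0x86 x2=0x7f x3=0x06 x4=0xd3  N=1 Z=0
after  3: x0=0xff x1=0x86 x2=0x7f x3=0x06 x4=0xd3  N=1 Z=0
after  4: x0=0x7f x1=0x86 x2=0x7f x3=0x06 x4=0xd3  N=0 Z=0
after  5: x0=0x7f x1=0x86 x2=0x7f x3=0x06 x4=0x06  N=0 Z=0
after  6: x0=0x7f x1=0x86 x2=0x7f x3=0x06 x4=0x79  N=0 Z=0
after  7: x0=0x7f x1=0x86 x2=0x06 x3=0x06 x4=0x79  N=0 Z=0
-- IRQ taken; context saved, return-PC = 8 --

SAVED = 0x86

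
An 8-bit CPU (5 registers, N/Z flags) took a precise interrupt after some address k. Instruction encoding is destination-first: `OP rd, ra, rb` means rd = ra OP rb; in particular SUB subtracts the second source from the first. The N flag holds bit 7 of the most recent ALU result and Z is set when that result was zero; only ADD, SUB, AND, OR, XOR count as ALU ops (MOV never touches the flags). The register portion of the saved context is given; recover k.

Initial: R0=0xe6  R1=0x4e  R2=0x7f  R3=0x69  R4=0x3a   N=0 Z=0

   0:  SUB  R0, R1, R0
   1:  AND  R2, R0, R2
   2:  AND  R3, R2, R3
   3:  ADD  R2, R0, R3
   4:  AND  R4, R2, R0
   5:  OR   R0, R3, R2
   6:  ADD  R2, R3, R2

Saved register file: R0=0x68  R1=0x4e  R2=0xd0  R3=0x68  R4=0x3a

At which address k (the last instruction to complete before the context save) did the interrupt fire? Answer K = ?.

K = 3

after  0: R0=0x68 R1=0x4e R2=0x7f R3=0x69 R4=0x3a  N=0 Z=0
after  1: R0=0x68 R1=0x4e R2=0x68 R3=0x69 R4=0x3a  N=0 Z=0
after  2: R0=0x68 R1=0x4e R2=0x68 R3=0x68 R4=0x3a  N=0 Z=0
after  3: R0=0x68 R1=0x4e R2=0xd0 R3=0x68 R4=0x3a  N=1 Z=0
-- IRQ taken; context saved, return-PC = 4 --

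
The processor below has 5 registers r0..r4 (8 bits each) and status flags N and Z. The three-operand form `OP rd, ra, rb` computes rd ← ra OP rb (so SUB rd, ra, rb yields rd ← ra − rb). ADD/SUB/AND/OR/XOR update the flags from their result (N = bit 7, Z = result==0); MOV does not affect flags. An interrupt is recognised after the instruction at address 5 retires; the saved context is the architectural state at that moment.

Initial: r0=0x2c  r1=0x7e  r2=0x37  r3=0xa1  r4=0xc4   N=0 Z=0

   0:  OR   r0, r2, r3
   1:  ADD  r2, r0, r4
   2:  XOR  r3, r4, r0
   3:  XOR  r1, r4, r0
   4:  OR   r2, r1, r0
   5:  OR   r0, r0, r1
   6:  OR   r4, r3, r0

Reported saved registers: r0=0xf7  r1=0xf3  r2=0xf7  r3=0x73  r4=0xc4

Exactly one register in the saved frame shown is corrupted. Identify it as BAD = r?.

BAD = r1

after  0: r0=0xb7 r1=0x7e r2=0x37 r3=0xa1 r4=0xc4  N=1 Z=0
after  1: r0=0xb7 r1=0x7e r2=0x7b r3=0xa1 r4=0xc4  N=0 Z=0
after  2: r0=0xb7 r1=0x7e r2=0x7b r3=0x73 r4=0xc4  N=0 Z=0
after  3: r0=0xb7 r1=0x73 r2=0x7b r3=0x73 r4=0xc4  N=0 Z=0
after  4: r0=0xb7 r1=0x73 r2=0xf7 r3=0x73 r4=0xc4  N=1 Z=0
after  5: r0=0xf7 r1=0x73 r2=0xf7 r3=0x73 r4=0xc4  N=1 Z=0
-- IRQ taken; context saved, return-PC = 6 --
mismatch: r1: reported 0xf3 vs actual 0x73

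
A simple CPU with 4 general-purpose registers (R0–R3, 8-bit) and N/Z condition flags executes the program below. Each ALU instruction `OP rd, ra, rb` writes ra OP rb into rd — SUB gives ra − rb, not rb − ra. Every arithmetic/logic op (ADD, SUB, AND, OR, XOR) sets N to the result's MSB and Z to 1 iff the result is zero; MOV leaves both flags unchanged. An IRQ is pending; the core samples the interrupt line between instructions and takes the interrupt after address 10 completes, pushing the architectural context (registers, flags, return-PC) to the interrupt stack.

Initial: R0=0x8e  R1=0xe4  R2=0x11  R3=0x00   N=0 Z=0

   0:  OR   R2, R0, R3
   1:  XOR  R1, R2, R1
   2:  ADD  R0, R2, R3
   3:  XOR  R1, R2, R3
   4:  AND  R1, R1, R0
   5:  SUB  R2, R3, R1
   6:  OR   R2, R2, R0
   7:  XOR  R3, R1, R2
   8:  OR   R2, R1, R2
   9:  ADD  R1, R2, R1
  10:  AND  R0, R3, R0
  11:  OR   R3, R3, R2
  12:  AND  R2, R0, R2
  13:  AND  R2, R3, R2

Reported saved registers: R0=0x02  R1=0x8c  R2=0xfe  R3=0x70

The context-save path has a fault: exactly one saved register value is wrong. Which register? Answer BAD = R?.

after  0: R0=0x8e R1=0xe4 R2=0x8e R3=0x00  N=1 Z=0
after  1: R0=0x8e R1=0x6a R2=0x8e R3=0x00  N=0 Z=0
after  2: R0=0x8e R1=0x6a R2=0x8e R3=0x00  N=1 Z=0
after  3: R0=0x8e R1=0x8e R2=0x8e R3=0x00  N=1 Z=0
after  4: R0=0x8e R1=0x8e R2=0x8e R3=0x00  N=1 Z=0
after  5: R0=0x8e R1=0x8e R2=0x72 R3=0x00  N=0 Z=0
after  6: R0=0x8e R1=0x8e R2=0xfe R3=0x00  N=1 Z=0
after  7: R0=0x8e R1=0x8e R2=0xfe R3=0x70  N=0 Z=0
after  8: R0=0x8e R1=0x8e R2=0xfe R3=0x70  N=1 Z=0
after  9: R0=0x8e R1=0x8c R2=0xfe R3=0x70  N=1 Z=0
after 10: R0=0x00 R1=0x8c R2=0xfe R3=0x70  N=0 Z=1
-- IRQ taken; context saved, return-PC = 11 --
mismatch: R0: reported 0x02 vs actual 0x00

BAD = R0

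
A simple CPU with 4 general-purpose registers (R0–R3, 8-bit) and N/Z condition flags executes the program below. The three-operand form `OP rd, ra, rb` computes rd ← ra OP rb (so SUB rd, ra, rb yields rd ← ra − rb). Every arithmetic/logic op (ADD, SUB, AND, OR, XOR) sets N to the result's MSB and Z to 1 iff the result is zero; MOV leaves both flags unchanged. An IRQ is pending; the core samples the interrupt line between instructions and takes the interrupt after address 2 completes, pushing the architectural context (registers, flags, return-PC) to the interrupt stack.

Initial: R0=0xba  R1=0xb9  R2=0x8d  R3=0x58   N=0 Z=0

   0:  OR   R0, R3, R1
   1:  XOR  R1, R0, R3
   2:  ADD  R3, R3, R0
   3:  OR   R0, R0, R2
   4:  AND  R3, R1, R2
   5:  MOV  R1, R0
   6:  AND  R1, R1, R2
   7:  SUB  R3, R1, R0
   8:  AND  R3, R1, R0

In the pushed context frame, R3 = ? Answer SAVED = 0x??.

after  0: R0=0xf9 R1=0xb9 R2=0x8d R3=0x58  N=1 Z=0
after  1: R0=0xf9 R1=0xa1 R2=0x8d R3=0x58  N=1 Z=0
after  2: R0=0xf9 R1=0xa1 R2=0x8d R3=0x51  N=0 Z=0
-- IRQ taken; context saved, return-PC = 3 --

SAVED = 0x51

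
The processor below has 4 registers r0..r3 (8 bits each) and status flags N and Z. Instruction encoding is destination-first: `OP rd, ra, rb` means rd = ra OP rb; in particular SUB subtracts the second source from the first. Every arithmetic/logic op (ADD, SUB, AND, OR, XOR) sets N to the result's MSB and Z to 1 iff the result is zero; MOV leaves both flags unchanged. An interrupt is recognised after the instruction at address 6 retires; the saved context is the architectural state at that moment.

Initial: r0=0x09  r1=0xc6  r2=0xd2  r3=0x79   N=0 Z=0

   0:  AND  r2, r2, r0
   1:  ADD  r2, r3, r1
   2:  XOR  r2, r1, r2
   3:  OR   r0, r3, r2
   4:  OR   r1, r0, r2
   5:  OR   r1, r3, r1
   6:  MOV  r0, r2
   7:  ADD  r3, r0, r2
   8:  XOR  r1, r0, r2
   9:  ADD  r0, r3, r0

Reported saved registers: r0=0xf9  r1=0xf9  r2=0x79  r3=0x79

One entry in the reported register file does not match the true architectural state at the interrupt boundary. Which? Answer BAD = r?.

BAD = r2

after  0: r0=0x09 r1=0xc6 r2=0x00 r3=0x79  N=0 Z=1
after  1: r0=0x09 r1=0xc6 r2=0x3f r3=0x79  N=0 Z=0
after  2: r0=0x09 r1=0xc6 r2=0xf9 r3=0x79  N=1 Z=0
after  3: r0=0xf9 r1=0xc6 r2=0xf9 r3=0x79  N=1 Z=0
after  4: r0=0xf9 r1=0xf9 r2=0xf9 r3=0x79  N=1 Z=0
after  5: r0=0xf9 r1=0xf9 r2=0xf9 r3=0x79  N=1 Z=0
after  6: r0=0xf9 r1=0xf9 r2=0xf9 r3=0x79  N=1 Z=0
-- IRQ taken; context saved, return-PC = 7 --
mismatch: r2: reported 0x79 vs actual 0xf9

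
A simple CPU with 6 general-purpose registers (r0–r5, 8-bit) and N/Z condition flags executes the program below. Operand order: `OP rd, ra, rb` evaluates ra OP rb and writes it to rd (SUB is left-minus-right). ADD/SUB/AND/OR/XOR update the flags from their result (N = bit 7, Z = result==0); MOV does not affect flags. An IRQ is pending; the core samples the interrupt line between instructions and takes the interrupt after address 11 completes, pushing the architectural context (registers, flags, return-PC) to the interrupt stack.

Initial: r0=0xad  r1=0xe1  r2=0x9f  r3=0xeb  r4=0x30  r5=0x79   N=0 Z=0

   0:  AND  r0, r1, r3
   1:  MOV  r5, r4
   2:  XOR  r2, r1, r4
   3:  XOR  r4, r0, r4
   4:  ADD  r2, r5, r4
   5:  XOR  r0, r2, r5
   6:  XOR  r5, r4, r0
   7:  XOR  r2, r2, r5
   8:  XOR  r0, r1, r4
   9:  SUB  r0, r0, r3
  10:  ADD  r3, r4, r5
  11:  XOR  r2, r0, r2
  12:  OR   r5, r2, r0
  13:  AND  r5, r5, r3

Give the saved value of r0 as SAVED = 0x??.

SAVED = 0x45

after  0: r0=0xe1 r1=0xe1 r2=0x9f r3=0xeb r4=0x30 r5=0x79  N=1 Z=0
after  1: r0=0xe1 r1=0xe1 r2=0x9f r3=0xeb r4=0x30 r5=0x30  N=1 Z=0
after  2: r0=0xe1 r1=0xe1 r2=0xd1 r3=0xeb r4=0x30 r5=0x30  N=1 Z=0
after  3: r0=0xe1 r1=0xe1 r2=0xd1 r3=0xeb r4=0xd1 r5=0x30  N=1 Z=0
after  4: r0=0xe1 r1=0xe1 r2=0x01 r3=0xeb r4=0xd1 r5=0x30  N=0 Z=0
after  5: r0=0x31 r1=0xe1 r2=0x01 r3=0xeb r4=0xd1 r5=0x30  N=0 Z=0
after  6: r0=0x31 r1=0xe1 r2=0x01 r3=0xeb r4=0xd1 r5=0xe0  N=1 Z=0
after  7: r0=0x31 r1=0xe1 r2=0xe1 r3=0xeb r4=0xd1 r5=0xe0  N=1 Z=0
after  8: r0=0x30 r1=0xe1 r2=0xe1 r3=0xeb r4=0xd1 r5=0xe0  N=0 Z=0
after  9: r0=0x45 r1=0xe1 r2=0xe1 r3=0xeb r4=0xd1 r5=0xe0  N=0 Z=0
after 10: r0=0x45 r1=0xe1 r2=0xe1 r3=0xb1 r4=0xd1 r5=0xe0  N=1 Z=0
after 11: r0=0x45 r1=0xe1 r2=0xa4 r3=0xb1 r4=0xd1 r5=0xe0  N=1 Z=0
-- IRQ taken; context saved, return-PC = 12 --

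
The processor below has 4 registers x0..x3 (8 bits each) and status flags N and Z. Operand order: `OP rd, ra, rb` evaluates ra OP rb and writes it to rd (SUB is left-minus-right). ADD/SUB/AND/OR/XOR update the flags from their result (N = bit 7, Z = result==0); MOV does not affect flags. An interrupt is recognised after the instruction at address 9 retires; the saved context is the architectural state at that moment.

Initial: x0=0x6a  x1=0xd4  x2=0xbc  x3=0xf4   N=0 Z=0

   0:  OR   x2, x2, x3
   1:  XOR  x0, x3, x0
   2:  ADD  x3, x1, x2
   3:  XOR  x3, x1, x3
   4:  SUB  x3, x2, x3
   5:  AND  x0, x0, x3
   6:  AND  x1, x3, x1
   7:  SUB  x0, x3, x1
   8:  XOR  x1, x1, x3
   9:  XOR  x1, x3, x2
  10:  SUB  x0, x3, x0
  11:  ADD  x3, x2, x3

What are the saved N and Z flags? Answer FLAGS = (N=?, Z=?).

after  0: x0=0x6a x1=0xd4 x2=0xfc x3=0xf4  N=1 Z=0
after  1: x0=0x9e x1=0xd4 x2=0xfc x3=0xf4  N=1 Z=0
after  2: x0=0x9e x1=0xd4 x2=0xfc x3=0xd0  N=1 Z=0
after  3: x0=0x9e x1=0xd4 x2=0xfc x3=0x04  N=0 Z=0
after  4: x0=0x9e x1=0xd4 x2=0xfc x3=0xf8  N=1 Z=0
after  5: x0=0x98 x1=0xd4 x2=0xfc x3=0xf8  N=1 Z=0
after  6: x0=0x98 x1=0xd0 x2=0xfc x3=0xf8  N=1 Z=0
after  7: x0=0x28 x1=0xd0 x2=0xfc x3=0xf8  N=0 Z=0
after  8: x0=0x28 x1=0x28 x2=0xfc x3=0xf8  N=0 Z=0
after  9: x0=0x28 x1=0x04 x2=0xfc x3=0xf8  N=0 Z=0
-- IRQ taken; context saved, return-PC = 10 --

FLAGS = (N=0, Z=0)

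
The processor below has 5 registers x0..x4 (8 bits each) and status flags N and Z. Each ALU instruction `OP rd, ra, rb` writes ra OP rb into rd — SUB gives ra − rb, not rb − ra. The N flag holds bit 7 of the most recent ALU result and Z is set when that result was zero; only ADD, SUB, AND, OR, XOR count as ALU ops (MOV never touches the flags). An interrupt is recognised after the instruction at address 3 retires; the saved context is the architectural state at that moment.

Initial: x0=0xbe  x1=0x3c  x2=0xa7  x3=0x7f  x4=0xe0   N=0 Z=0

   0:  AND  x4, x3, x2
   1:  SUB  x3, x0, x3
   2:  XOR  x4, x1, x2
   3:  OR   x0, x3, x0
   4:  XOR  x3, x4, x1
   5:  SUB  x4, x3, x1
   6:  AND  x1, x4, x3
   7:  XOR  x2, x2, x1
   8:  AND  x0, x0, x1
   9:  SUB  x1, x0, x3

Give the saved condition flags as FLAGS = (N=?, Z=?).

FLAGS = (N=1, Z=0)

after  0: x0=0xbe x1=0x3c x2=0xa7 x3=0x7f x4=0x27  N=0 Z=0
after  1: x0=0xbe x1=0x3c x2=0xa7 x3=0x3f x4=0x27  N=0 Z=0
after  2: x0=0xbe x1=0x3c x2=0xa7 x3=0x3f x4=0x9b  N=1 Z=0
after  3: x0=0xbf x1=0x3c x2=0xa7 x3=0x3f x4=0x9b  N=1 Z=0
-- IRQ taken; context saved, return-PC = 4 --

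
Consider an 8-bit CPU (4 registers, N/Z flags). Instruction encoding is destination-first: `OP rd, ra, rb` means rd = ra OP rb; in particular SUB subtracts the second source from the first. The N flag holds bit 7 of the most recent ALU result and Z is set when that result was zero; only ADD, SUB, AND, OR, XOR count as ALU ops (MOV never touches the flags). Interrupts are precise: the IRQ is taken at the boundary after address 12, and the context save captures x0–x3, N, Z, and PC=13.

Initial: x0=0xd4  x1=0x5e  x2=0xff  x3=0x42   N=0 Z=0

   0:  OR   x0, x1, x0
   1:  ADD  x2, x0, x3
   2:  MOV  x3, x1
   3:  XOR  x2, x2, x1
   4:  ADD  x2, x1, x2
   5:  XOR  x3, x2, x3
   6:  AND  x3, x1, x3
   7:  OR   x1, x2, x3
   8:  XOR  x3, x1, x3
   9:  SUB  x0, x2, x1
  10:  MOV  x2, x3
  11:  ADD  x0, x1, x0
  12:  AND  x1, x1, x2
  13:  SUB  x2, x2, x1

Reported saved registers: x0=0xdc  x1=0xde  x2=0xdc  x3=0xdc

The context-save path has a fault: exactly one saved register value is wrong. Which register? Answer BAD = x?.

after  0: x0=0xde x1=0x5e x2=0xff x3=0x42  N=1 Z=0
after  1: x0=0xde x1=0x5e x2=0x20 x3=0x42  N=0 Z=0
after  2: x0=0xde x1=0x5e x2=0x20 x3=0x5e  N=0 Z=0
after  3: x0=0xde x1=0x5e x2=0x7e x3=0x5e  N=0 Z=0
after  4: x0=0xde x1=0x5e x2=0xdc x3=0x5e  N=1 Z=0
after  5: x0=0xde x1=0x5e x2=0xdc x3=0x82  N=1 Z=0
after  6: x0=0xde x1=0x5e x2=0xdc x3=0x02  N=0 Z=0
after  7: x0=0xde x1=0xde x2=0xdc x3=0x02  N=1 Z=0
after  8: x0=0xde x1=0xde x2=0xdc x3=0xdc  N=1 Z=0
after  9: x0=0xfe x1=0xde x2=0xdc x3=0xdc  N=1 Z=0
after 10: x0=0xfe x1=0xde x2=0xdc x3=0xdc  N=1 Z=0
after 11: x0=0xdc x1=0xde x2=0xdc x3=0xdc  N=1 Z=0
after 12: x0=0xdc x1=0xdc x2=0xdc x3=0xdc  N=1 Z=0
-- IRQ taken; context saved, return-PC = 13 --
mismatch: x1: reported 0xde vs actual 0xdc

BAD = x1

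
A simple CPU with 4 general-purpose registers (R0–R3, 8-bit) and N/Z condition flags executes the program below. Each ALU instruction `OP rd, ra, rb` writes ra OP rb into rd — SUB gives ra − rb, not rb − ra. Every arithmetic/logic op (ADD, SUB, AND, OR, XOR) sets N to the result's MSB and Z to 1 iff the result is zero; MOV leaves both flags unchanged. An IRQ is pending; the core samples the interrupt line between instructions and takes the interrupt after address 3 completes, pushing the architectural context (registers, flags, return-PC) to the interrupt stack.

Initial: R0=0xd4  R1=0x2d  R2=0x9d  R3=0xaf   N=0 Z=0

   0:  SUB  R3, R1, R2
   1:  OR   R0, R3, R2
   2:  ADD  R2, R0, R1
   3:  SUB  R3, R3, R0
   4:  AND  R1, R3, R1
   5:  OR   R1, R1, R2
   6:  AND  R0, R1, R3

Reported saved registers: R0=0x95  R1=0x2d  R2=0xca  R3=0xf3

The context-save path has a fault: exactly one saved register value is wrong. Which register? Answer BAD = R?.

after  0: R0=0xd4 R1=0x2d R2=0x9d R3=0x90  N=1 Z=0
after  1: R0=0x9d R1=0x2d R2=0x9d R3=0x90  N=1 Z=0
after  2: R0=0x9d R1=0x2d R2=0xca R3=0x90  N=1 Z=0
after  3: R0=0x9d R1=0x2d R2=0xca R3=0xf3  N=1 Z=0
-- IRQ taken; context saved, return-PC = 4 --
mismatch: R0: reported 0x95 vs actual 0x9d

BAD = R0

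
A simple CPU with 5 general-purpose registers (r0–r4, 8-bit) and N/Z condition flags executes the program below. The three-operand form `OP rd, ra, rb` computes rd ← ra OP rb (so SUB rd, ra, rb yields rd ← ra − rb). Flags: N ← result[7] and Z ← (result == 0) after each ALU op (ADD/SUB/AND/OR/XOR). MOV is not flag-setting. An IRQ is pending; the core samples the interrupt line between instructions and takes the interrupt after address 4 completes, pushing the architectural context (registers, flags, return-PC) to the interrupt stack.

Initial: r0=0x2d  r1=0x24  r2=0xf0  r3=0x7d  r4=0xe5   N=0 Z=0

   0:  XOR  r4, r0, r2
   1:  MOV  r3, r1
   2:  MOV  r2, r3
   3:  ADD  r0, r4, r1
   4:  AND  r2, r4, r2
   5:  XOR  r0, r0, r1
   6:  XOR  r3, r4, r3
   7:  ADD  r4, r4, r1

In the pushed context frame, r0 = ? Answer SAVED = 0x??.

SAVED = 0x01

after  0: r0=0x2d r1=0x24 r2=0xf0 r3=0x7d r4=0xdd  N=1 Z=0
after  1: r0=0x2d r1=0x24 r2=0xf0 r3=0x24 r4=0xdd  N=1 Z=0
after  2: r0=0x2d r1=0x24 r2=0x24 r3=0x24 r4=0xdd  N=1 Z=0
after  3: r0=0x01 r1=0x24 r2=0x24 r3=0x24 r4=0xdd  N=0 Z=0
after  4: r0=0x01 r1=0x24 r2=0x04 r3=0x24 r4=0xdd  N=0 Z=0
-- IRQ taken; context saved, return-PC = 5 --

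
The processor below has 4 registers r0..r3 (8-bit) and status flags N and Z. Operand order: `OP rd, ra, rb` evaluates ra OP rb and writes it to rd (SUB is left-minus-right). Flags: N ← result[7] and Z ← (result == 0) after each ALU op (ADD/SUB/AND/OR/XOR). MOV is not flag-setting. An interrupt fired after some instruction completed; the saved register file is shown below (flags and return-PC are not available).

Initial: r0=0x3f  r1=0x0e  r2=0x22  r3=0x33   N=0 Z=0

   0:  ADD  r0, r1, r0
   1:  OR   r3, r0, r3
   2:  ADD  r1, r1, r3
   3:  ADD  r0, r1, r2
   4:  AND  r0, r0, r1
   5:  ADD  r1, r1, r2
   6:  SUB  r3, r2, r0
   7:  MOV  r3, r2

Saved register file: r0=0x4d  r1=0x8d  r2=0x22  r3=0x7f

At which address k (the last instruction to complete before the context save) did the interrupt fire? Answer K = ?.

after  0: r0=0x4d r1=0x0e r2=0x22 r3=0x33  N=0 Z=0
after  1: r0=0x4d r1=0x0e r2=0x22 r3=0x7f  N=0 Z=0
after  2: r0=0x4d r1=0x8d r2=0x22 r3=0x7f  N=1 Z=0
-- IRQ taken; context saved, return-PC = 3 --

K = 2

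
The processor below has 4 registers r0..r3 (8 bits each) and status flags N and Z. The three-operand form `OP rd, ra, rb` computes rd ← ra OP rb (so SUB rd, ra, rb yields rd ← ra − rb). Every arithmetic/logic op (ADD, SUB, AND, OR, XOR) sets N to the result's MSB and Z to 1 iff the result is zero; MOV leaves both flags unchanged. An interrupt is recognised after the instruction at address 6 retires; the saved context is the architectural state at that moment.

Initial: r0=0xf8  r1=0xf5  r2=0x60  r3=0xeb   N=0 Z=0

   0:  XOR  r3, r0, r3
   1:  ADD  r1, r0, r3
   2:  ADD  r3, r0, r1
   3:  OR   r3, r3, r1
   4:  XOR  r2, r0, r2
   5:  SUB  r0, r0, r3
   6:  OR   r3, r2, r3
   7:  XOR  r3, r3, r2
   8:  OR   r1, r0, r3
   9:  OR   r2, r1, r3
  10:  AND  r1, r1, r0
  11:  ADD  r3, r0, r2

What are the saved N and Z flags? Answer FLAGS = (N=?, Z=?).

after  0: r0=0xf8 r1=0xf5 r2=0x60 r3=0x13  N=0 Z=0
after  1: r0=0xf8 r1=0x0b r2=0x60 r3=0x13  N=0 Z=0
after  2: r0=0xf8 r1=0x0b r2=0x60 r3=0x03  N=0 Z=0
after  3: r0=0xf8 r1=0x0b r2=0x60 r3=0x0b  N=0 Z=0
after  4: r0=0xf8 r1=0x0b r2=0x98 r3=0x0b  N=1 Z=0
after  5: r0=0xed r1=0x0b r2=0x98 r3=0x0b  N=1 Z=0
after  6: r0=0xed r1=0x0b r2=0x98 r3=0x9b  N=1 Z=0
-- IRQ taken; context saved, return-PC = 7 --

FLAGS = (N=1, Z=0)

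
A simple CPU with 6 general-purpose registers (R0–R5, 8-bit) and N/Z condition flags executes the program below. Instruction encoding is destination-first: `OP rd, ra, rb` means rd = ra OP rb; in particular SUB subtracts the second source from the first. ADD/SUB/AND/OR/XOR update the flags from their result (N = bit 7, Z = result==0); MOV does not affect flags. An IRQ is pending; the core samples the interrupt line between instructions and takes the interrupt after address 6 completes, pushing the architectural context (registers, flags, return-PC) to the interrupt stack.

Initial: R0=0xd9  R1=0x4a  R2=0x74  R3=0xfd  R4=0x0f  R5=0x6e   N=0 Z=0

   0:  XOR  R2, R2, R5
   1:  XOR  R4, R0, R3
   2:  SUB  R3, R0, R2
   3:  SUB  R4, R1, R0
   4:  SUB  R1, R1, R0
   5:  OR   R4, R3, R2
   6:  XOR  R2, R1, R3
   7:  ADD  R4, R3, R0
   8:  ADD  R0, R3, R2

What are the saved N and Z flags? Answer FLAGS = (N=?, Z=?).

FLAGS = (N=1, Z=0)

after  0: R0=0xd9 R1=0x4a R2=0x1a R3=0xfd R4=0x0f R5=0x6e  N=0 Z=0
after  1: R0=0xd9 R1=0x4a R2=0x1a R3=0xfd R4=0x24 R5=0x6e  N=0 Z=0
after  2: R0=0xd9 R1=0x4a R2=0x1a R3=0xbf R4=0x24 R5=0x6e  N=1 Z=0
after  3: R0=0xd9 R1=0x4a R2=0x1a R3=0xbf R4=0x71 R5=0x6e  N=0 Z=0
after  4: R0=0xd9 R1=0x71 R2=0x1a R3=0xbf R4=0x71 R5=0x6e  N=0 Z=0
after  5: R0=0xd9 R1=0x71 R2=0x1a R3=0xbf R4=0xbf R5=0x6e  N=1 Z=0
after  6: R0=0xd9 R1=0x71 R2=0xce R3=0xbf R4=0xbf R5=0x6e  N=1 Z=0
-- IRQ taken; context saved, return-PC = 7 --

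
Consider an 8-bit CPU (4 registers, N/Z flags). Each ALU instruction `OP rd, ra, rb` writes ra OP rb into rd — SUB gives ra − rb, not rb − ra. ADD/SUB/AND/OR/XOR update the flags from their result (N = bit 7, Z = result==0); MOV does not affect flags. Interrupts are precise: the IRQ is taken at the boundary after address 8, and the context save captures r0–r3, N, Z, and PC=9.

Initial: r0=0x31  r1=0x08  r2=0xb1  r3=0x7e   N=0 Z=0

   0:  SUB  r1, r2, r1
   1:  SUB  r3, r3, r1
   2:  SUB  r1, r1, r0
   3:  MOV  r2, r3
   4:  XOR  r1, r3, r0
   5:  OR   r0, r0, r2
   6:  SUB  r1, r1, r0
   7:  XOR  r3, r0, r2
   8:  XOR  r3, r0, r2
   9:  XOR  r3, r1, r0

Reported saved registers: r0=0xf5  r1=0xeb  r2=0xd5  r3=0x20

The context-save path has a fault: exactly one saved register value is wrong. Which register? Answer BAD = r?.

after  0: r0=0x31 r1=0xa9 r2=0xb1 r3=0x7e  N=1 Z=0
after  1: r0=0x31 r1=0xa9 r2=0xb1 r3=0xd5  N=1 Z=0
after  2: r0=0x31 r1=0x78 r2=0xb1 r3=0xd5  N=0 Z=0
after  3: r0=0x31 r1=0x78 r2=0xd5 r3=0xd5  N=0 Z=0
after  4: r0=0x31 r1=0xe4 r2=0xd5 r3=0xd5  N=1 Z=0
after  5: r0=0xf5 r1=0xe4 r2=0xd5 r3=0xd5  N=1 Z=0
after  6: r0=0xf5 r1=0xef r2=0xd5 r3=0xd5  N=1 Z=0
after  7: r0=0xf5 r1=0xef r2=0xd5 r3=0x20  N=0 Z=0
after  8: r0=0xf5 r1=0xef r2=0xd5 r3=0x20  N=0 Z=0
-- IRQ taken; context saved, return-PC = 9 --
mismatch: r1: reported 0xeb vs actual 0xef

BAD = r1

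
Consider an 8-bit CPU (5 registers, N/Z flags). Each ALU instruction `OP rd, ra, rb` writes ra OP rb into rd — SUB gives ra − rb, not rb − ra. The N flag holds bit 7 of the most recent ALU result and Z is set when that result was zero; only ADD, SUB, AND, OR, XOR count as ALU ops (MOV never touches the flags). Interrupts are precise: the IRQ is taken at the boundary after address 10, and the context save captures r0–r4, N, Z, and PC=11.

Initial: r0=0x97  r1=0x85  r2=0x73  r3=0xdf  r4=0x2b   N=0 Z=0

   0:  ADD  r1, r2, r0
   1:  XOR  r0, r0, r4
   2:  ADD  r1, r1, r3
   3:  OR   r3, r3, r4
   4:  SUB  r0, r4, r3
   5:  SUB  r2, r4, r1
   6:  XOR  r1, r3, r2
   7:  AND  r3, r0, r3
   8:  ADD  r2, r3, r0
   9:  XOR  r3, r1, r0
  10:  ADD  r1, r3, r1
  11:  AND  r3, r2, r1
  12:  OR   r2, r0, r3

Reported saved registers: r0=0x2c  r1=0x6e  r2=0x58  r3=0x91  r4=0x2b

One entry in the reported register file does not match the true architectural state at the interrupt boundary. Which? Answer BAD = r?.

after  0: r0=0x97 r1=0x0a r2=0x73 r3=0xdf r4=0x2b  N=0 Z=0
after  1: r0=0xbc r1=0x0a r2=0x73 r3=0xdf r4=0x2b  N=1 Z=0
after  2: r0=0xbc r1=0xe9 r2=0x73 r3=0xdf r4=0x2b  N=1 Z=0
after  3: r0=0xbc r1=0xe9 r2=0x73 r3=0xff r4=0x2b  N=1 Z=0
after  4: r0=0x2c r1=0xe9 r2=0x73 r3=0xff r4=0x2b  N=0 Z=0
after  5: r0=0x2c r1=0xe9 r2=0x42 r3=0xff r4=0x2b  N=0 Z=0
after  6: r0=0x2c r1=0xbd r2=0x42 r3=0xff r4=0x2b  N=1 Z=0
after  7: r0=0x2c r1=0xbd r2=0x42 r3=0x2c r4=0x2b  N=0 Z=0
after  8: r0=0x2c r1=0xbd r2=0x58 r3=0x2c r4=0x2b  N=0 Z=0
after  9: r0=0x2c r1=0xbd r2=0x58 r3=0x91 r4=0x2b  N=1 Z=0
after 10: r0=0x2c r1=0x4e r2=0x58 r3=0x91 r4=0x2b  N=0 Z=0
-- IRQ taken; context saved, return-PC = 11 --
mismatch: r1: reported 0x6e vs actual 0x4e

BAD = r1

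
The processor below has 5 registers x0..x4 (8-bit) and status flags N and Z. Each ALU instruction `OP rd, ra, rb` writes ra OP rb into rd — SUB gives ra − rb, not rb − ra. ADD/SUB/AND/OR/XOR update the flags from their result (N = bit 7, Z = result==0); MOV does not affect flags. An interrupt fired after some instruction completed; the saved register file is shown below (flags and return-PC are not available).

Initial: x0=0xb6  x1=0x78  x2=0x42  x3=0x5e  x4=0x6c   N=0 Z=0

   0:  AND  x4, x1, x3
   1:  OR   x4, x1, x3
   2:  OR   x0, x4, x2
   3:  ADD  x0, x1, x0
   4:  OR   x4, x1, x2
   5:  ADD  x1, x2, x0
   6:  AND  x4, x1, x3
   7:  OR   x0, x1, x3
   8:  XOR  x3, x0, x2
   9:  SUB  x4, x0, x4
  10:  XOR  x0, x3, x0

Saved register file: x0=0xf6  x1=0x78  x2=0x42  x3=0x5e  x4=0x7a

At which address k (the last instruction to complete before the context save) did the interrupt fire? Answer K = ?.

after  0: x0=0xb6 x1=0x78 x2=0x42 x3=0x5e x4=0x58  N=0 Z=0
after  1: x0=0xb6 x1=0x78 x2=0x42 x3=0x5e x4=0x7e  N=0 Z=0
after  2: x0=0x7e x1=0x78 x2=0x42 x3=0x5e x4=0x7e  N=0 Z=0
after  3: x0=0xf6 x1=0x78 x2=0x42 x3=0x5e x4=0x7e  N=1 Z=0
after  4: x0=0xf6 x1=0x78 x2=0x42 x3=0x5e x4=0x7a  N=0 Z=0
-- IRQ taken; context saved, return-PC = 5 --

K = 4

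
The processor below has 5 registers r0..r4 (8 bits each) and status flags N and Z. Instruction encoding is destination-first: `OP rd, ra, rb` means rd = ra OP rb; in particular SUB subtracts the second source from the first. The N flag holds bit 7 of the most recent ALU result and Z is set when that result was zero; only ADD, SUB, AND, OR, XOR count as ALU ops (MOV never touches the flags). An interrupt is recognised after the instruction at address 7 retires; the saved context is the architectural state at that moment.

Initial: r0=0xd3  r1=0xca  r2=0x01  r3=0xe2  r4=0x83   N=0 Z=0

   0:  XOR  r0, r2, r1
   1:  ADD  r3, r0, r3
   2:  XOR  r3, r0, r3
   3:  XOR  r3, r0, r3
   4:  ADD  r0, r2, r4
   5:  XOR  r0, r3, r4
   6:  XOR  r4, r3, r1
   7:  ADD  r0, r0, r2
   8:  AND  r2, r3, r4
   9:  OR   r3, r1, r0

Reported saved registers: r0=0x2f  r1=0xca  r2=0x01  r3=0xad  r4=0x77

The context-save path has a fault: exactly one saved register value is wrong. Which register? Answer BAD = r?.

after  0: r0=0xcb r1=0xca r2=0x01 r3=0xe2 r4=0x83  N=1 Z=0
after  1: r0=0xcb r1=0xca r2=0x01 r3=0xad r4=0x83  N=1 Z=0
after  2: r0=0xcb r1=0xca r2=0x01 r3=0x66 r4=0x83  N=0 Z=0
after  3: r0=0xcb r1=0xca r2=0x01 r3=0xad r4=0x83  N=1 Z=0
after  4: r0=0x84 r1=0xca r2=0x01 r3=0xad r4=0x83  N=1 Z=0
after  5: r0=0x2e r1=0xca r2=0x01 r3=0xad r4=0x83  N=0 Z=0
after  6: r0=0x2e r1=0xca r2=0x01 r3=0xad r4=0x67  N=0 Z=0
after  7: r0=0x2f r1=0xca r2=0x01 r3=0xad r4=0x67  N=0 Z=0
-- IRQ taken; context saved, return-PC = 8 --
mismatch: r4: reported 0x77 vs actual 0x67

BAD = r4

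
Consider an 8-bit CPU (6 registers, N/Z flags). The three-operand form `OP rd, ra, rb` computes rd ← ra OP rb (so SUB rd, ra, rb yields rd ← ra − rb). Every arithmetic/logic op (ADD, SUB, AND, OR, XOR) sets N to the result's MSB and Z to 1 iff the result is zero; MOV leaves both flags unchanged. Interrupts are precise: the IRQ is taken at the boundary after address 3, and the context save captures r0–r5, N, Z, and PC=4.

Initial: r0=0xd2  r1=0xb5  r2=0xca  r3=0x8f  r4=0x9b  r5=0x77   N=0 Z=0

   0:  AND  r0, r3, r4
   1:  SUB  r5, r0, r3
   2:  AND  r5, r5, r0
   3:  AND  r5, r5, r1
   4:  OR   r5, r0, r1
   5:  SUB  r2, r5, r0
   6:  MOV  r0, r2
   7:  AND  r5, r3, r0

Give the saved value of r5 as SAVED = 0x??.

after  0: r0=0x8b r1=0xb5 r2=0xca r3=0x8f r4=0x9b r5=0x77  N=1 Z=0
after  1: r0=0x8b r1=0xb5 r2=0xca r3=0x8f r4=0x9b r5=0xfc  N=1 Z=0
after  2: r0=0x8b r1=0xb5 r2=0xca r3=0x8f r4=0x9b r5=0x88  N=1 Z=0
after  3: r0=0x8b r1=0xb5 r2=0xca r3=0x8f r4=0x9b r5=0x80  N=1 Z=0
-- IRQ taken; context saved, return-PC = 4 --

SAVED = 0x80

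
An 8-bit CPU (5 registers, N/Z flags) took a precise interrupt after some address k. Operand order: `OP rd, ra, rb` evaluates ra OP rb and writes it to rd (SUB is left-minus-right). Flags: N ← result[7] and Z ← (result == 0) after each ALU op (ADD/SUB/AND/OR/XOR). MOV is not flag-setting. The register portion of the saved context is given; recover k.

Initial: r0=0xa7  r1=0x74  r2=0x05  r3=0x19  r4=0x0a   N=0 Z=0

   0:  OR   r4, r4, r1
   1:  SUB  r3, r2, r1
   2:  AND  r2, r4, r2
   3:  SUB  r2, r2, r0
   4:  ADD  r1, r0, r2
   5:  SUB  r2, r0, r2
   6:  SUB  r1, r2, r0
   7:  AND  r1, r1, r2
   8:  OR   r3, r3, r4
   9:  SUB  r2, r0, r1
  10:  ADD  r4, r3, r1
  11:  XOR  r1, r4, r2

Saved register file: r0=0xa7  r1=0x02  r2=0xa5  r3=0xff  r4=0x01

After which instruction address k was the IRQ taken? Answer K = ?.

K = 10

after  0: r0=0xa7 r1=0x74 r2=0x05 r3=0x19 r4=0x7e  N=0 Z=0
after  1: r0=0xa7 r1=0x74 r2=0x05 r3=0x91 r4=0x7e  N=1 Z=0
after  2: r0=0xa7 r1=0x74 r2=0x04 r3=0x91 r4=0x7e  N=0 Z=0
after  3: r0=0xa7 r1=0x74 r2=0x5d r3=0x91 r4=0x7e  N=0 Z=0
after  4: r0=0xa7 r1=0x04 r2=0x5d r3=0x91 r4=0x7e  N=0 Z=0
after  5: r0=0xa7 r1=0x04 r2=0x4a r3=0x91 r4=0x7e  N=0 Z=0
after  6: r0=0xa7 r1=0xa3 r2=0x4a r3=0x91 r4=0x7e  N=1 Z=0
after  7: r0=0xa7 r1=0x02 r2=0x4a r3=0x91 r4=0x7e  N=0 Z=0
after  8: r0=0xa7 r1=0x02 r2=0x4a r3=0xff r4=0x7e  N=1 Z=0
after  9: r0=0xa7 r1=0x02 r2=0xa5 r3=0xff r4=0x7e  N=1 Z=0
after 10: r0=0xa7 r1=0x02 r2=0xa5 r3=0xff r4=0x01  N=0 Z=0
-- IRQ taken; context saved, return-PC = 11 --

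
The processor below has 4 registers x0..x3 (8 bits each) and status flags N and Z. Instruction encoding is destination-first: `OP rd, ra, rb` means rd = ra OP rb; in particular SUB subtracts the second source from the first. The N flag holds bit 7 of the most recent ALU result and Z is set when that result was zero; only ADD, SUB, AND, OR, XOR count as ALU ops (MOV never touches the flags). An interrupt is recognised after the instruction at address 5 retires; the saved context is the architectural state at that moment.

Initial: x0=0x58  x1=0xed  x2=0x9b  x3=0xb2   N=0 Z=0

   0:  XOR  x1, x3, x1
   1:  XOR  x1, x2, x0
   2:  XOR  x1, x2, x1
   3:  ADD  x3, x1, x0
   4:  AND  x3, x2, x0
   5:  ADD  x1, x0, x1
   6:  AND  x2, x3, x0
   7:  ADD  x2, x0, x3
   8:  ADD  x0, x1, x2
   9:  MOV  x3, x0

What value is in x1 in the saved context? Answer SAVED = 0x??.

SAVED = 0xb0

after  0: x0=0x58 x1=0x5f x2=0x9b x3=0xb2  N=0 Z=0
after  1: x0=0x58 x1=0xc3 x2=0x9b x3=0xb2  N=1 Z=0
after  2: x0=0x58 x1=0x58 x2=0x9b x3=0xb2  N=0 Z=0
after  3: x0=0x58 x1=0x58 x2=0x9b x3=0xb0  N=1 Z=0
after  4: x0=0x58 x1=0x58 x2=0x9b x3=0x18  N=0 Z=0
after  5: x0=0x58 x1=0xb0 x2=0x9b x3=0x18  N=1 Z=0
-- IRQ taken; context saved, return-PC = 6 --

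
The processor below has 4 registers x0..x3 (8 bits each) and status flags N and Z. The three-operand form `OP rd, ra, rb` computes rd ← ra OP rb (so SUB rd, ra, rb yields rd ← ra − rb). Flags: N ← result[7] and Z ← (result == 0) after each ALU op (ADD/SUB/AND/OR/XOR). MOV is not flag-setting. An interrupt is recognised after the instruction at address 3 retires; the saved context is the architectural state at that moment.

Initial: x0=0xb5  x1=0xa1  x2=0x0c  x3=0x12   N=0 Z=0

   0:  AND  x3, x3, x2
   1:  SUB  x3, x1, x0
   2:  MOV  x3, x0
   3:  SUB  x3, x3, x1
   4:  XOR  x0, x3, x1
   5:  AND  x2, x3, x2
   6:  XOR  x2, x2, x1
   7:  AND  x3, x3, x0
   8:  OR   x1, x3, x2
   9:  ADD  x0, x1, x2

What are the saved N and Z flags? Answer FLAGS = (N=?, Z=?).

after  0: x0=0xb5 x1=0xa1 x2=0x0c x3=0x00  N=0 Z=1
after  1: x0=0xb5 x1=0xa1 x2=0x0c x3=0xec  N=1 Z=0
after  2: x0=0xb5 x1=0xa1 x2=0x0c x3=0xb5  N=1 Z=0
after  3: x0=0xb5 x1=0xa1 x2=0x0c x3=0x14  N=0 Z=0
-- IRQ taken; context saved, return-PC = 4 --

FLAGS = (N=0, Z=0)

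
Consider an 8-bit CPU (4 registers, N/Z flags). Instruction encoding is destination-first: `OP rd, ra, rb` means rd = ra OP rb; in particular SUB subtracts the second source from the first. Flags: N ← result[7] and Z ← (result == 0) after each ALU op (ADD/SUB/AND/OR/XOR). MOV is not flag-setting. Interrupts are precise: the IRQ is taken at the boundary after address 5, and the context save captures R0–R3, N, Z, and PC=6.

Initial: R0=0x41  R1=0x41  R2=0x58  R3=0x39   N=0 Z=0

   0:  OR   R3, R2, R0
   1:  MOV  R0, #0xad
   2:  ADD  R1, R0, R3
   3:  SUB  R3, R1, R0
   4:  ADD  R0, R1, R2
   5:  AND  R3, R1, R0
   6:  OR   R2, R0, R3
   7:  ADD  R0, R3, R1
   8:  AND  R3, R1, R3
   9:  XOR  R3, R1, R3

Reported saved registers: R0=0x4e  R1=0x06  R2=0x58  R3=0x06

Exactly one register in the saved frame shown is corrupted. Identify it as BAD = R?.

BAD = R0

after  0: R0=0x41 R1=0x41 R2=0x58 R3=0x59  N=0 Z=0
after  1: R0=0xad R1=0x41 R2=0x58 R3=0x59  N=0 Z=0
after  2: R0=0xad R1=0x06 R2=0x58 R3=0x59  N=0 Z=0
after  3: R0=0xad R1=0x06 R2=0x58 R3=0x59  N=0 Z=0
after  4: R0=0x5e R1=0x06 R2=0x58 R3=0x59  N=0 Z=0
after  5: R0=0x5e R1=0x06 R2=0x58 R3=0x06  N=0 Z=0
-- IRQ taken; context saved, return-PC = 6 --
mismatch: R0: reported 0x4e vs actual 0x5e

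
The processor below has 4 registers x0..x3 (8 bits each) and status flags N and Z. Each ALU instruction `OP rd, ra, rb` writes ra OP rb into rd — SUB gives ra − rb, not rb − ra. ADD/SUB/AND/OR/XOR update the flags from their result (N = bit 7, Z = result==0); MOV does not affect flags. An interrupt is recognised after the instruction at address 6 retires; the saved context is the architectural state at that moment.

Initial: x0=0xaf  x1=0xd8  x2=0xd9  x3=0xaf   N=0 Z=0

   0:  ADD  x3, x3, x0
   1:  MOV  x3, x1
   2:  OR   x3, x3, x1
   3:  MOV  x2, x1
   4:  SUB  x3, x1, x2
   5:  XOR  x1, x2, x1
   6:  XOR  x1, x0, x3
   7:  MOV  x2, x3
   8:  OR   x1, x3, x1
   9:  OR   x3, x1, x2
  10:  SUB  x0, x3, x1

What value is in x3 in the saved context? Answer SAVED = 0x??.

after  0: x0=0xaf x1=0xd8 x2=0xd9 x3=0x5e  N=0 Z=0
after  1: x0=0xaf x1=0xd8 x2=0xd9 x3=0xd8  N=0 Z=0
after  2: x0=0xaf x1=0xd8 x2=0xd9 x3=0xd8  N=1 Z=0
after  3: x0=0xaf x1=0xd8 x2=0xd8 x3=0xd8  N=1 Z=0
after  4: x0=0xaf x1=0xd8 x2=0xd8 x3=0x00  N=0 Z=1
after  5: x0=0xaf x1=0x00 x2=0xd8 x3=0x00  N=0 Z=1
after  6: x0=0xaf x1=0xaf x2=0xd8 x3=0x00  N=1 Z=0
-- IRQ taken; context saved, return-PC = 7 --

SAVED = 0x00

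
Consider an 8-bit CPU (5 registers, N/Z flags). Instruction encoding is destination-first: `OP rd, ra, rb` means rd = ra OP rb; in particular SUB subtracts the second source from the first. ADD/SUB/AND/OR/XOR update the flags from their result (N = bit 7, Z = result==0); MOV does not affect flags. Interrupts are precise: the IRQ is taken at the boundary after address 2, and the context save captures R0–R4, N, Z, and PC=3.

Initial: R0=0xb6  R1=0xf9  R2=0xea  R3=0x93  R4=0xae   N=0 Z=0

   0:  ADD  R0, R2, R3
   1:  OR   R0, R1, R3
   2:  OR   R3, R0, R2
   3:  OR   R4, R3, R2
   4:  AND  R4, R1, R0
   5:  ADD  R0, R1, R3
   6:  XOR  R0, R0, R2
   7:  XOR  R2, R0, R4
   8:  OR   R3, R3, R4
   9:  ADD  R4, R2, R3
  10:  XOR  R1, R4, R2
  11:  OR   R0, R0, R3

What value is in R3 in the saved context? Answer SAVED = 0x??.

SAVED = 0xfb

after  0: R0=0x7d R1=0xf9 R2=0xea R3=0x93 R4=0xae  N=0 Z=0
after  1: R0=0xfb R1=0xf9 R2=0xea R3=0x93 R4=0xae  N=1 Z=0
after  2: R0=0xfb R1=0xf9 R2=0xea R3=0xfb R4=0xae  N=1 Z=0
-- IRQ taken; context saved, return-PC = 3 --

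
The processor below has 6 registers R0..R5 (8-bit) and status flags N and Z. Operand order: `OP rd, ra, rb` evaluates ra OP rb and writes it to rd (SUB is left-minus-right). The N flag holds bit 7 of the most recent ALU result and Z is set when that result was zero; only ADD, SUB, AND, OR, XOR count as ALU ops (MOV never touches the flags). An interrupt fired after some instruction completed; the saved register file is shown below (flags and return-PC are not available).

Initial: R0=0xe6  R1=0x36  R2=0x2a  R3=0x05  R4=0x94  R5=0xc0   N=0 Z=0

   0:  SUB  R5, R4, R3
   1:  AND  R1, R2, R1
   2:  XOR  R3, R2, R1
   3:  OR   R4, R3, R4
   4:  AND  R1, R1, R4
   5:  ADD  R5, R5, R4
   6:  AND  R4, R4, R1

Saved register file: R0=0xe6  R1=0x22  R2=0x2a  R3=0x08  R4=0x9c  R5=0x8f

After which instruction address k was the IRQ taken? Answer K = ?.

after  0: R0=0xe6 R1=0x36 R2=0x2a R3=0x05 R4=0x94 R5=0x8f  N=1 Z=0
after  1: R0=0xe6 R1=0x22 R2=0x2a R3=0x05 R4=0x94 R5=0x8f  N=0 Z=0
after  2: R0=0xe6 R1=0x22 R2=0x2a R3=0x08 R4=0x94 R5=0x8f  N=0 Z=0
after  3: R0=0xe6 R1=0x22 R2=0x2a R3=0x08 R4=0x9c R5=0x8f  N=1 Z=0
-- IRQ taken; context saved, return-PC = 4 --

K = 3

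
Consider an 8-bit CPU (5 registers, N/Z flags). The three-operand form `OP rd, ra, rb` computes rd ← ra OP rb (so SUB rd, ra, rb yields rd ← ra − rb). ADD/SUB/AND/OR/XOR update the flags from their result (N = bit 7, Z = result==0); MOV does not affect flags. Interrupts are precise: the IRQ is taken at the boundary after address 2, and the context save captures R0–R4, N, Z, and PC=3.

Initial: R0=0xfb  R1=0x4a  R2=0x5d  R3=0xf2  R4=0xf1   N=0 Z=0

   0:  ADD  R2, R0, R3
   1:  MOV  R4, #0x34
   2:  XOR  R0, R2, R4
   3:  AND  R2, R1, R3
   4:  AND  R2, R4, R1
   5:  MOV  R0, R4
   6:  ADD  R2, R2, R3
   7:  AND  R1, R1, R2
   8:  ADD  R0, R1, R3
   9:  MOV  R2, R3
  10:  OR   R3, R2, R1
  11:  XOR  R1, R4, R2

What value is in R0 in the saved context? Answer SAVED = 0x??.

after  0: R0=0xfb R1=0x4a R2=0xed R3=0xf2 R4=0xf1  N=1 Z=0
after  1: R0=0xfb R1=0x4a R2=0xed R3=0xf2 R4=0x34  N=1 Z=0
after  2: R0=0xd9 R1=0x4a R2=0xed R3=0xf2 R4=0x34  N=1 Z=0
-- IRQ taken; context saved, return-PC = 3 --

SAVED = 0xd9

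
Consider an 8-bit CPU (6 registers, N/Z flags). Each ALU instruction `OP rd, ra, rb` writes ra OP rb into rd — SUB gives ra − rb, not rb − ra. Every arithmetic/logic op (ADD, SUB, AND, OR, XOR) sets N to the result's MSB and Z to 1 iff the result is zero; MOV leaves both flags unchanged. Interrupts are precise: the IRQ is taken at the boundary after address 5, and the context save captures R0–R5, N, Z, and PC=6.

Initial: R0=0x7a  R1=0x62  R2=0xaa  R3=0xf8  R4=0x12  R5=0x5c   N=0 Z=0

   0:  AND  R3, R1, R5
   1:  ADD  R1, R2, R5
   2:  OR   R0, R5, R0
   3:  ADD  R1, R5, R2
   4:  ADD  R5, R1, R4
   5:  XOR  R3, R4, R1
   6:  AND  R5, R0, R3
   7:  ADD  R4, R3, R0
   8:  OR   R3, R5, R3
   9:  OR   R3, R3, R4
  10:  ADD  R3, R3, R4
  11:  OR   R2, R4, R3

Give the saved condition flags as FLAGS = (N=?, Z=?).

after  0: R0=0x7a R1=0x62 R2=0xaa R3=0x40 R4=0x12 R5=0x5c  N=0 Z=0
after  1: R0=0x7a R1=0x06 R2=0xaa R3=0x40 R4=0x12 R5=0x5c  N=0 Z=0
after  2: R0=0x7e R1=0x06 R2=0xaa R3=0x40 R4=0x12 R5=0x5c  N=0 Z=0
after  3: R0=0x7e R1=0x06 R2=0xaa R3=0x40 R4=0x12 R5=0x5c  N=0 Z=0
after  4: R0=0x7e R1=0x06 R2=0xaa R3=0x40 R4=0x12 R5=0x18  N=0 Z=0
after  5: R0=0x7e R1=0x06 R2=0xaa R3=0x14 R4=0x12 R5=0x18  N=0 Z=0
-- IRQ taken; context saved, return-PC = 6 --

FLAGS = (N=0, Z=0)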